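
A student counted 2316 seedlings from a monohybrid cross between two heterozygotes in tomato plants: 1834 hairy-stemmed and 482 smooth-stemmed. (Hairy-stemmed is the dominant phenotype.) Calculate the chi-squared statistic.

For a monohybrid cross between heterozygotes with complete dominance, the expected phenotypic ratio is 3:1.
The 3:1 ratio has 4 parts, so with N = 2316 the expected counts are:
  hairy-stemmed: 2316 × 3/4 = 1737
  smooth-stemmed: 2316 × 1/4 = 579
χ² = Σ (O − E)² / E
  hairy-stemmed: (1834 − 1737)² / 1737 = 5.4168
  smooth-stemmed: (482 − 579)² / 579 = 16.2504
χ² = 5.4168 + 16.2504 = 21.6672 ≈ 21.667

21.667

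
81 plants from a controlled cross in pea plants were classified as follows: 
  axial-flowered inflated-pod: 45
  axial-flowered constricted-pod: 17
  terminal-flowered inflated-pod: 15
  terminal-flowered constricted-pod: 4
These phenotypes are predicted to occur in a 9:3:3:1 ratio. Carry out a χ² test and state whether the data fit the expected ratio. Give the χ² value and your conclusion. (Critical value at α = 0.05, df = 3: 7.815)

0.449; consistent

Total ratio parts = 16. Expected numbers out of 81:
  axial-flowered inflated-pod: 81 × 9/16 = 45.5625
  axial-flowered constricted-pod: 81 × 3/16 = 15.1875
  terminal-flowered inflated-pod: 81 × 3/16 = 15.1875
  terminal-flowered constricted-pod: 81 × 1/16 = 5.0625
χ² = Σ (O − E)² / E
  axial-flowered inflated-pod: (45 − 45.5625)² / 45.5625 = 0.0069
  axial-flowered constricted-pod: (17 − 15.1875)² / 15.1875 = 0.2163
  terminal-flowered inflated-pod: (15 − 15.1875)² / 15.1875 = 0.0023
  terminal-flowered constricted-pod: (4 − 5.0625)² / 5.0625 = 0.2230
χ² = 0.0069 + 0.2163 + 0.0023 + 0.2230 = 0.4485 ≈ 0.449
Degrees of freedom = 4 − 1 = 3; critical value at α = 0.05 is 7.815.
Since 0.449 < 7.815, we fail to reject the null hypothesis — the data are consistent with the 9:3:3:1 ratio.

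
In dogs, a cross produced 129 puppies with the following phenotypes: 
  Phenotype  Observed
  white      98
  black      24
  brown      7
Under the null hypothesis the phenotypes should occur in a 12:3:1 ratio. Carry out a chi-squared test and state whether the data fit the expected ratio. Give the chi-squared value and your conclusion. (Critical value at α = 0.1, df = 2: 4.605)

0.158; consistent

Expected counts for N = 129 under a 12:3:1 ratio (total parts = 16):
  white: 129 × 12/16 = 96.75
  black: 129 × 3/16 = 24.1875
  brown: 129 × 1/16 = 8.0625
χ² = Σ (O − E)² / E
  white: (98 − 96.75)² / 96.75 = 0.0161
  black: (24 − 24.1875)² / 24.1875 = 0.0015
  brown: (7 − 8.0625)² / 8.0625 = 0.1400
χ² = 0.0161 + 0.0015 + 0.1400 = 0.1576 ≈ 0.158
Degrees of freedom = 3 − 1 = 2; critical value at α = 0.1 is 4.605.
Since 0.158 < 4.605, we fail to reject the null hypothesis — the data are consistent with the 12:3:1 ratio.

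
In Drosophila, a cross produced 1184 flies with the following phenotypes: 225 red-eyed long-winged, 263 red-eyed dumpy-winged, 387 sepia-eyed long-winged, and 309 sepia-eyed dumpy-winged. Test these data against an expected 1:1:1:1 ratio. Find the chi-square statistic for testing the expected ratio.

Under the 1:1:1:1 hypothesis (Σ ratio = 4, N = 1184):
  red-eyed long-winged: 1184 × 1/4 = 296
  red-eyed dumpy-winged: 1184 × 1/4 = 296
  sepia-eyed long-winged: 1184 × 1/4 = 296
  sepia-eyed dumpy-winged: 1184 × 1/4 = 296
χ² = Σ (O − E)² / E
  red-eyed long-winged: (225 − 296)² / 296 = 17.0304
  red-eyed dumpy-winged: (263 − 296)² / 296 = 3.6791
  sepia-eyed long-winged: (387 − 296)² / 296 = 27.9764
  sepia-eyed dumpy-winged: (309 − 296)² / 296 = 0.5709
χ² = 17.0304 + 3.6791 + 27.9764 + 0.5709 = 49.2568 ≈ 49.257

49.257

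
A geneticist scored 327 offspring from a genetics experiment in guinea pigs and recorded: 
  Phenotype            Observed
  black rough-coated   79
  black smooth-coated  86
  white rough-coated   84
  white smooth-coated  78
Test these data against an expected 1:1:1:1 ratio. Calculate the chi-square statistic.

0.547

Under the 1:1:1:1 hypothesis (Σ ratio = 4, N = 327):
  black rough-coated: 327 × 1/4 = 81.75
  black smooth-coated: 327 × 1/4 = 81.75
  white rough-coated: 327 × 1/4 = 81.75
  white smooth-coated: 327 × 1/4 = 81.75
χ² = Σ (O − E)² / E
  black rough-coated: (79 − 81.75)² / 81.75 = 0.0925
  black smooth-coated: (86 − 81.75)² / 81.75 = 0.2209
  white rough-coated: (84 − 81.75)² / 81.75 = 0.0619
  white smooth-coated: (78 − 81.75)² / 81.75 = 0.1720
χ² = 0.0925 + 0.2209 + 0.0619 + 0.1720 = 0.5473 ≈ 0.547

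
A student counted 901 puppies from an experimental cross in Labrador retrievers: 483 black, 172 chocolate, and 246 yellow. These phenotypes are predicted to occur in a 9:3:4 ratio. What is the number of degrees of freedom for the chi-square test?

2

A goodness-of-fit test with 3 phenotype classes has df = 3 − 1 = 2.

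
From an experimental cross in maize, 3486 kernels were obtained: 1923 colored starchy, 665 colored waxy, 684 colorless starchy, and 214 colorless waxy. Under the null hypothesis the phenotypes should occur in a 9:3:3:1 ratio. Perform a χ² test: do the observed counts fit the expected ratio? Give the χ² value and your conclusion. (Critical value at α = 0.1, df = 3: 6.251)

Total ratio parts = 16. Expected numbers out of 3486:
  colored starchy: 3486 × 9/16 = 1960.875
  colored waxy: 3486 × 3/16 = 653.625
  colorless starchy: 3486 × 3/16 = 653.625
  colorless waxy: 3486 × 1/16 = 217.875
χ² = Σ (O − E)² / E
  colored starchy: (1923 − 1960.875)² / 1960.875 = 0.7316
  colored waxy: (665 − 653.625)² / 653.625 = 0.1980
  colorless starchy: (684 − 653.625)² / 653.625 = 1.4116
  colorless waxy: (214 − 217.875)² / 217.875 = 0.0689
χ² = 0.7316 + 0.1980 + 1.4116 + 0.0689 = 2.4101 ≈ 2.410
Degrees of freedom = 4 − 1 = 3; critical value at α = 0.1 is 6.251.
Since 2.410 < 6.251, we fail to reject the null hypothesis — the data are consistent with the 9:3:3:1 ratio.

2.410; consistent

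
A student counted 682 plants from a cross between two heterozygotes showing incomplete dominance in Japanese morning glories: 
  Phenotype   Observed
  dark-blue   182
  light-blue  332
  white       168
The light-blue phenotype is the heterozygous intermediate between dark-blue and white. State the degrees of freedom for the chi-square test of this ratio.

2

With incomplete dominance, a heterozygote × heterozygote cross gives a 1:2:1 phenotypic ratio.
A goodness-of-fit test with 3 phenotype classes has df = 3 − 1 = 2.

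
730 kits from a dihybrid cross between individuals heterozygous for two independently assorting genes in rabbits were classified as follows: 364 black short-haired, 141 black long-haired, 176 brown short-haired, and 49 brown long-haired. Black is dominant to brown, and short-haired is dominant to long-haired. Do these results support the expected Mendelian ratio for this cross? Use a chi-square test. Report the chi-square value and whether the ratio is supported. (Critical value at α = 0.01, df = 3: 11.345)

16.852; not consistent

A dihybrid F₂ with independent assortment and complete dominance at both loci gives a 9:3:3:1 phenotypic ratio.
The 9:3:3:1 ratio has 16 parts, so with N = 730 the expected counts are:
  black short-haired: 730 × 9/16 = 410.625
  black long-haired: 730 × 3/16 = 136.875
  brown short-haired: 730 × 3/16 = 136.875
  brown long-haired: 730 × 1/16 = 45.625
χ² = Σ (O − E)² / E
  black short-haired: (364 − 410.625)² / 410.625 = 5.2941
  black long-haired: (141 − 136.875)² / 136.875 = 0.1243
  brown short-haired: (176 − 136.875)² / 136.875 = 11.1837
  brown long-haired: (49 − 45.625)² / 45.625 = 0.2497
χ² = 5.2941 + 0.1243 + 11.1837 + 0.2497 = 16.8518 ≈ 16.852
Degrees of freedom = 4 − 1 = 3; critical value at α = 0.01 is 11.345.
Since 16.852 > 11.345, we reject the null hypothesis — the data do not fit the 9:3:3:1 ratio.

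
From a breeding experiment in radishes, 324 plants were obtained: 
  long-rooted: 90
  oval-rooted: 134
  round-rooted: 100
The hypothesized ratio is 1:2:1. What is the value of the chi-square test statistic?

10.296

The 1:2:1 ratio has 4 parts, so with N = 324 the expected counts are:
  long-rooted: 324 × 1/4 = 81
  oval-rooted: 324 × 2/4 = 162
  round-rooted: 324 × 1/4 = 81
χ² = Σ (O − E)² / E
  long-rooted: (90 − 81)² / 81 = 1.0000
  oval-rooted: (134 − 162)² / 162 = 4.8395
  round-rooted: (100 − 81)² / 81 = 4.4568
χ² = 1.0000 + 4.8395 + 4.4568 = 10.2963 ≈ 10.296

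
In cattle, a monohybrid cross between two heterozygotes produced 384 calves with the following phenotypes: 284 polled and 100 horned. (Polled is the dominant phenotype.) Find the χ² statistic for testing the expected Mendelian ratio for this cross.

For a monohybrid cross between heterozygotes with complete dominance, the expected phenotypic ratio is 3:1.
The 3:1 ratio has 4 parts, so with N = 384 the expected counts are:
  polled: 384 × 3/4 = 288
  horned: 384 × 1/4 = 96
χ² = Σ (O − E)² / E
  polled: (284 − 288)² / 288 = 0.0556
  horned: (100 − 96)² / 96 = 0.1667
χ² = 0.0556 + 0.1667 = 0.2223 ≈ 0.222

0.222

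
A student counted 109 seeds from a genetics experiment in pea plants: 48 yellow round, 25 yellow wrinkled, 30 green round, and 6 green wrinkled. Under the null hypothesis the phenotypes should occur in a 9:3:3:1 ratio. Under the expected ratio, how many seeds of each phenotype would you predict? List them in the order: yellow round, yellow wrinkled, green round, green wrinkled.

61.3125, 20.4375, 20.4375, 6.8125

Under the 9:3:3:1 hypothesis (Σ ratio = 16, N = 109):
  yellow round: 109 × 9/16 = 61.3125
  yellow wrinkled: 109 × 3/16 = 20.4375
  green round: 109 × 3/16 = 20.4375
  green wrinkled: 109 × 1/16 = 6.8125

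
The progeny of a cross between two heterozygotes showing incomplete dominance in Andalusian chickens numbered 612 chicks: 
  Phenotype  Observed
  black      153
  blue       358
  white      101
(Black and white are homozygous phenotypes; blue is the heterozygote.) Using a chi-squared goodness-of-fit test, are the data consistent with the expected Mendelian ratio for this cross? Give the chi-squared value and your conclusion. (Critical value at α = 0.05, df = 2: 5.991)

26.510; not consistent

With incomplete dominance, a heterozygote × heterozygote cross gives a 1:2:1 phenotypic ratio.
Under the 1:2:1 hypothesis (Σ ratio = 4, N = 612):
  black: 612 × 1/4 = 153
  blue: 612 × 2/4 = 306
  white: 612 × 1/4 = 153
χ² = Σ (O − E)² / E
  black: (153 − 153)² / 153 = 0.0000
  blue: (358 − 306)² / 306 = 8.8366
  white: (101 − 153)² / 153 = 17.6732
χ² = 0.0000 + 8.8366 + 17.6732 = 26.5098 ≈ 26.510
Degrees of freedom = 3 − 1 = 2; critical value at α = 0.05 is 5.991.
Since 26.510 > 5.991, we reject the null hypothesis — the data do not fit the 1:2:1 ratio.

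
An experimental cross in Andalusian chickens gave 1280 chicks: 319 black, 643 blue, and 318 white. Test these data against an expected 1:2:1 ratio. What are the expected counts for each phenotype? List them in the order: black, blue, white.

The 1:2:1 ratio has 4 parts, so with N = 1280 the expected counts are:
  black: 1280 × 1/4 = 320
  blue: 1280 × 2/4 = 640
  white: 1280 × 1/4 = 320

320, 640, 320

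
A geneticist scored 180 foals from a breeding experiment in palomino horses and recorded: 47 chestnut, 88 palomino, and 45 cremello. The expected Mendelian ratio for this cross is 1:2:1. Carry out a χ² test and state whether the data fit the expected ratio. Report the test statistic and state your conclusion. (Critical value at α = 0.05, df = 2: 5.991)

0.133; consistent

Under the 1:2:1 hypothesis (Σ ratio = 4, N = 180):
  chestnut: 180 × 1/4 = 45
  palomino: 180 × 2/4 = 90
  cremello: 180 × 1/4 = 45
χ² = Σ (O − E)² / E
  chestnut: (47 − 45)² / 45 = 0.0889
  palomino: (88 − 90)² / 90 = 0.0444
  cremello: (45 − 45)² / 45 = 0.0000
χ² = 0.0889 + 0.0444 + 0.0000 = 0.1333 ≈ 0.133
Degrees of freedom = 3 − 1 = 2; critical value at α = 0.05 is 5.991.
Since 0.133 < 5.991, we fail to reject the null hypothesis — the data are consistent with the 1:2:1 ratio.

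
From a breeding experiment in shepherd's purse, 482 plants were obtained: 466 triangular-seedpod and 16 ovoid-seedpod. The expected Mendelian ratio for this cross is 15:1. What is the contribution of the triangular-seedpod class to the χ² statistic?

0.442

Under the 15:1 hypothesis (Σ ratio = 16, N = 482):
  triangular-seedpod: 482 × 15/16 = 451.875
  ovoid-seedpod: 482 × 1/16 = 30.125
Contribution of triangular-seedpod: (466 − 451.875)² / 451.875 = 0.4415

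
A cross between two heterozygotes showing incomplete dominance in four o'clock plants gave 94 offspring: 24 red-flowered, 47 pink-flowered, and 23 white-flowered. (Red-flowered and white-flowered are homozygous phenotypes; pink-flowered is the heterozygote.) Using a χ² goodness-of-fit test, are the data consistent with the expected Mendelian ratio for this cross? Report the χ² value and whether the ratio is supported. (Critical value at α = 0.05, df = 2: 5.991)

With incomplete dominance, a heterozygote × heterozygote cross gives a 1:2:1 phenotypic ratio.
Under the 1:2:1 hypothesis (Σ ratio = 4, N = 94):
  red-flowered: 94 × 1/4 = 23.5
  pink-flowered: 94 × 2/4 = 47
  white-flowered: 94 × 1/4 = 23.5
χ² = Σ (O − E)² / E
  red-flowered: (24 − 23.5)² / 23.5 = 0.0106
  pink-flowered: (47 − 47)² / 47 = 0.0000
  white-flowered: (23 − 23.5)² / 23.5 = 0.0106
χ² = 0.0106 + 0.0000 + 0.0106 = 0.0212 ≈ 0.021
Degrees of freedom = 3 − 1 = 2; critical value at α = 0.05 is 5.991.
Since 0.021 < 5.991, we fail to reject the null hypothesis — the data are consistent with the 1:2:1 ratio.

0.021; consistent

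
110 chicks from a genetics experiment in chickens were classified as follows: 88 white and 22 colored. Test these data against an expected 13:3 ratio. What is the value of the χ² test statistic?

The 13:3 ratio has 16 parts, so with N = 110 the expected counts are:
  white: 110 × 13/16 = 89.375
  colored: 110 × 3/16 = 20.625
χ² = Σ (O − E)² / E
  white: (88 − 89.375)² / 89.375 = 0.0212
  colored: (22 − 20.625)² / 20.625 = 0.0917
χ² = 0.0212 + 0.0917 = 0.1129 ≈ 0.113

0.113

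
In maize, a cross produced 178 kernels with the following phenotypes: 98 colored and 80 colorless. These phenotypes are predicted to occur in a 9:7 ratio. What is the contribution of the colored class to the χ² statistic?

The 9:7 ratio has 16 parts, so with N = 178 the expected counts are:
  colored: 178 × 9/16 = 100.125
  colorless: 178 × 7/16 = 77.875
Contribution of colored: (98 − 100.125)² / 100.125 = 0.0451

0.045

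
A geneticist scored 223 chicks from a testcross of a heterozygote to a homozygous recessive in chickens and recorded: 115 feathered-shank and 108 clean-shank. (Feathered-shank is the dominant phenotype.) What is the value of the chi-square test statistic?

A testcross of a heterozygote (Aa × aa) gives a 1:1 phenotypic ratio.
Total ratio parts = 2. Expected numbers out of 223:
  feathered-shank: 223 × 1/2 = 111.5
  clean-shank: 223 × 1/2 = 111.5
χ² = Σ (O − E)² / E
  feathered-shank: (115 − 111.5)² / 111.5 = 0.1099
  clean-shank: (108 − 111.5)² / 111.5 = 0.1099
χ² = 0.1099 + 0.1099 = 0.2198 ≈ 0.220

0.220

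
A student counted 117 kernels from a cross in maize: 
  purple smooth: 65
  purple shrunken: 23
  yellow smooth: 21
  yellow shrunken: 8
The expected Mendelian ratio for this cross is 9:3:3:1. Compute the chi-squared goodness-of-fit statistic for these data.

0.166

Under the 9:3:3:1 hypothesis (Σ ratio = 16, N = 117):
  purple smooth: 117 × 9/16 = 65.8125
  purple shrunken: 117 × 3/16 = 21.9375
  yellow smooth: 117 × 3/16 = 21.9375
  yellow shrunken: 117 × 1/16 = 7.3125
χ² = Σ (O − E)² / E
  purple smooth: (65 − 65.8125)² / 65.8125 = 0.0100
  purple shrunken: (23 − 21.9375)² / 21.9375 = 0.0515
  yellow smooth: (21 − 21.9375)² / 21.9375 = 0.0401
  yellow shrunken: (8 − 7.3125)² / 7.3125 = 0.0646
χ² = 0.0100 + 0.0515 + 0.0401 + 0.0646 = 0.1662 ≈ 0.166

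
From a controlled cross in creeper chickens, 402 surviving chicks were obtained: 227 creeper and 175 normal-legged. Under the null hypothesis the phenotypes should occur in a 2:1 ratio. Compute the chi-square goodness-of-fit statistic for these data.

18.817

Total ratio parts = 3. Expected numbers out of 402:
  creeper: 402 × 2/3 = 268
  normal-legged: 402 × 1/3 = 134
χ² = Σ (O − E)² / E
  creeper: (227 − 268)² / 268 = 6.2724
  normal-legged: (175 − 134)² / 134 = 12.5448
χ² = 6.2724 + 12.5448 = 18.8172 ≈ 18.817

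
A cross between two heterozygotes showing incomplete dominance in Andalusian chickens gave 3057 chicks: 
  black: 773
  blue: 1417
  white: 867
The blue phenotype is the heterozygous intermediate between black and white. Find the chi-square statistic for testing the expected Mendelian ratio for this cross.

With incomplete dominance, a heterozygote × heterozygote cross gives a 1:2:1 phenotypic ratio.
Total ratio parts = 4. Expected numbers out of 3057:
  black: 3057 × 1/4 = 764.25
  blue: 3057 × 2/4 = 1528.5
  white: 3057 × 1/4 = 764.25
χ² = Σ (O − E)² / E
  black: (773 − 764.25)² / 764.25 = 0.1002
  blue: (1417 − 1528.5)² / 1528.5 = 8.1336
  white: (867 − 764.25)² / 764.25 = 13.8143
χ² = 0.1002 + 8.1336 + 13.8143 = 22.0481 ≈ 22.048

22.048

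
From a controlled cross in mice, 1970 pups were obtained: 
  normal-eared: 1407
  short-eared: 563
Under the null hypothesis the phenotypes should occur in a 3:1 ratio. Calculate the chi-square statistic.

13.456

Expected counts for N = 1970 under a 3:1 ratio (total parts = 4):
  normal-eared: 1970 × 3/4 = 1477.5
  short-eared: 1970 × 1/4 = 492.5
χ² = Σ (O − E)² / E
  normal-eared: (1407 − 1477.5)² / 1477.5 = 3.3640
  short-eared: (563 − 492.5)² / 492.5 = 10.0919
χ² = 3.3640 + 10.0919 = 13.4559 ≈ 13.456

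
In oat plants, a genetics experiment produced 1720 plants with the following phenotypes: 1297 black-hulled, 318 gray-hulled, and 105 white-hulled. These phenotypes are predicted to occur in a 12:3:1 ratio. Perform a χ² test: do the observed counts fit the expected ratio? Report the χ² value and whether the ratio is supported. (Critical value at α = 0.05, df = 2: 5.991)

0.159; consistent

Total ratio parts = 16. Expected numbers out of 1720:
  black-hulled: 1720 × 12/16 = 1290
  gray-hulled: 1720 × 3/16 = 322.5
  white-hulled: 1720 × 1/16 = 107.5
χ² = Σ (O − E)² / E
  black-hulled: (1297 − 1290)² / 1290 = 0.0380
  gray-hulled: (318 − 322.5)² / 322.5 = 0.0628
  white-hulled: (105 − 107.5)² / 107.5 = 0.0581
χ² = 0.0380 + 0.0628 + 0.0581 = 0.1589 ≈ 0.159
Degrees of freedom = 3 − 1 = 2; critical value at α = 0.05 is 5.991.
Since 0.159 < 5.991, we fail to reject the null hypothesis — the data are consistent with the 12:3:1 ratio.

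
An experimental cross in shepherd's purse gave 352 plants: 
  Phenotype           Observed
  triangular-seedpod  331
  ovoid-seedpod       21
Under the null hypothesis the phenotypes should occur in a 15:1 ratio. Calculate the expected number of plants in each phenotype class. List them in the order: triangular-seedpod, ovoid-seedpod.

Under the 15:1 hypothesis (Σ ratio = 16, N = 352):
  triangular-seedpod: 352 × 15/16 = 330
  ovoid-seedpod: 352 × 1/16 = 22

330, 22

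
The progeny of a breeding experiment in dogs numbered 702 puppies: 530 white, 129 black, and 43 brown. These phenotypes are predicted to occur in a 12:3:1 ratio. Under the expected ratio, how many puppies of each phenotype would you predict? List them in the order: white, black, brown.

526.5, 131.625, 43.875

Total ratio parts = 16. Expected numbers out of 702:
  white: 702 × 12/16 = 526.5
  black: 702 × 3/16 = 131.625
  brown: 702 × 1/16 = 43.875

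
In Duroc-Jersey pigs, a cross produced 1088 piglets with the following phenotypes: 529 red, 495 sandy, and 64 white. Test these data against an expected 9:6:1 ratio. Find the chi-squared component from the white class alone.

Total ratio parts = 16. Expected numbers out of 1088:
  red: 1088 × 9/16 = 612
  sandy: 1088 × 6/16 = 408
  white: 1088 × 1/16 = 68
Contribution of white: (64 − 68)² / 68 = 0.2353

0.235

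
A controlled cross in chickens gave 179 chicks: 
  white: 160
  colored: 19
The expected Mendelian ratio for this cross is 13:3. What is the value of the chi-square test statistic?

7.777

The 13:3 ratio has 16 parts, so with N = 179 the expected counts are:
  white: 179 × 13/16 = 145.4375
  colored: 179 × 3/16 = 33.5625
χ² = Σ (O − E)² / E
  white: (160 − 145.4375)² / 145.4375 = 1.4581
  colored: (19 − 33.5625)² / 33.5625 = 6.3186
χ² = 1.4581 + 6.3186 = 7.7767 ≈ 7.777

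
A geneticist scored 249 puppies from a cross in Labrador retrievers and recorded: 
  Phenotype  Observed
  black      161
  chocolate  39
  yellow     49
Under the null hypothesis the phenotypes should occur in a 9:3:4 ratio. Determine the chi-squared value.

Under the 9:3:4 hypothesis (Σ ratio = 16, N = 249):
  black: 249 × 9/16 = 140.0625
  chocolate: 249 × 3/16 = 46.6875
  yellow: 249 × 4/16 = 62.25
χ² = Σ (O − E)² / E
  black: (161 − 140.0625)² / 140.0625 = 3.1299
  chocolate: (39 − 46.6875)² / 46.6875 = 1.2658
  yellow: (49 − 62.25)² / 62.25 = 2.8203
χ² = 3.1299 + 1.2658 + 2.8203 = 7.216

7.216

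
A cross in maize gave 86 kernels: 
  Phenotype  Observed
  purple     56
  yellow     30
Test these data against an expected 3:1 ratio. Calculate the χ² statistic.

4.481

Under the 3:1 hypothesis (Σ ratio = 4, N = 86):
  purple: 86 × 3/4 = 64.5
  yellow: 86 × 1/4 = 21.5
χ² = Σ (O − E)² / E
  purple: (56 − 64.5)² / 64.5 = 1.1202
  yellow: (30 − 21.5)² / 21.5 = 3.3605
χ² = 1.1202 + 3.3605 = 4.4807 ≈ 4.481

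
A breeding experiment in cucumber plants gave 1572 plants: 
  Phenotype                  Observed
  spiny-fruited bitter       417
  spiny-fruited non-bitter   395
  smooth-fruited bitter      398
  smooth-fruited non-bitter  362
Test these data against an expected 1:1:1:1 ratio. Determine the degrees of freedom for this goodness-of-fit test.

A goodness-of-fit test with 4 phenotype classes has df = 4 − 1 = 3.

3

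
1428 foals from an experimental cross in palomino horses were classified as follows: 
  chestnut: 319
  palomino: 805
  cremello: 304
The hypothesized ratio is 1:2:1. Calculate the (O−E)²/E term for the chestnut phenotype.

4.045

Under the 1:2:1 hypothesis (Σ ratio = 4, N = 1428):
  chestnut: 1428 × 1/4 = 357
  palomino: 1428 × 2/4 = 714
  cremello: 1428 × 1/4 = 357
Contribution of chestnut: (319 − 357)² / 357 = 4.0448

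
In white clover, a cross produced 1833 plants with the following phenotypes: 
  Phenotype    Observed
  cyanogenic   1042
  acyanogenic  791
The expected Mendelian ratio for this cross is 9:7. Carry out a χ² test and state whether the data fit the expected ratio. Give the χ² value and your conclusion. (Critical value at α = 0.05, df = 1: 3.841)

Under the 9:7 hypothesis (Σ ratio = 16, N = 1833):
  cyanogenic: 1833 × 9/16 = 1031.0625
  acyanogenic: 1833 × 7/16 = 801.9375
χ² = Σ (O − E)² / E
  cyanogenic: (1042 − 1031.0625)² / 1031.0625 = 0.1160
  acyanogenic: (791 − 801.9375)² / 801.9375 = 0.1492
χ² = 0.1160 + 0.1492 = 0.2652 ≈ 0.265
Degrees of freedom = 2 − 1 = 1; critical value at α = 0.05 is 3.841.
Since 0.265 < 3.841, we fail to reject the null hypothesis — the data are consistent with the 9:7 ratio.

0.265; consistent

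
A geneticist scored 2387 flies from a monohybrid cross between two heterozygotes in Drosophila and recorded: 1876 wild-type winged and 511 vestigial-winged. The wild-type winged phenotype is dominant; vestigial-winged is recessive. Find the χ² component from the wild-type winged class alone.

4.107

For a monohybrid cross between heterozygotes with complete dominance, the expected phenotypic ratio is 3:1.
Expected counts for N = 2387 under a 3:1 ratio (total parts = 4):
  wild-type winged: 2387 × 3/4 = 1790.25
  vestigial-winged: 2387 × 1/4 = 596.75
Contribution of wild-type winged: (1876 − 1790.25)² / 1790.25 = 4.1073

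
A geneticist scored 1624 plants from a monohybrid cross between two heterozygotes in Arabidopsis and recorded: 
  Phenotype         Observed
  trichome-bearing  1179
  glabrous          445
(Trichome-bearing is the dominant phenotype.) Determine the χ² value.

4.995

For a monohybrid cross between heterozygotes with complete dominance, the expected phenotypic ratio is 3:1.
Total ratio parts = 4. Expected numbers out of 1624:
  trichome-bearing: 1624 × 3/4 = 1218
  glabrous: 1624 × 1/4 = 406
χ² = Σ (O − E)² / E
  trichome-bearing: (1179 − 1218)² / 1218 = 1.2488
  glabrous: (445 − 406)² / 406 = 3.7463
χ² = 1.2488 + 3.7463 = 4.9951 ≈ 4.995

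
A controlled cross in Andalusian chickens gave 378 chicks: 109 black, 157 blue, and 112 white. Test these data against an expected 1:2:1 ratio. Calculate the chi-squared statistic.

Total ratio parts = 4. Expected numbers out of 378:
  black: 378 × 1/4 = 94.5
  blue: 378 × 2/4 = 189
  white: 378 × 1/4 = 94.5
χ² = Σ (O − E)² / E
  black: (109 − 94.5)² / 94.5 = 2.2249
  blue: (157 − 189)² / 189 = 5.4180
  white: (112 − 94.5)² / 94.5 = 3.2407
χ² = 2.2249 + 5.4180 + 3.2407 = 10.8836 ≈ 10.884

10.884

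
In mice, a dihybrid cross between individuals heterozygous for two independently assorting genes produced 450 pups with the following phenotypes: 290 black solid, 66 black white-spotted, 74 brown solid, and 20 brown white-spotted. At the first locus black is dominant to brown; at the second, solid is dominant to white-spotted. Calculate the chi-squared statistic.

12.997

A dihybrid F₂ with independent assortment and complete dominance at both loci gives a 9:3:3:1 phenotypic ratio.
Expected counts for N = 450 under a 9:3:3:1 ratio (total parts = 16):
  black solid: 450 × 9/16 = 253.125
  black white-spotted: 450 × 3/16 = 84.375
  brown solid: 450 × 3/16 = 84.375
  brown white-spotted: 450 × 1/16 = 28.125
χ² = Σ (O − E)² / E
  black solid: (290 − 253.125)² / 253.125 = 5.3719
  black white-spotted: (66 − 84.375)² / 84.375 = 4.0017
  brown solid: (74 − 84.375)² / 84.375 = 1.2757
  brown white-spotted: (20 − 28.125)² / 28.125 = 2.3472
χ² = 5.3719 + 4.0017 + 1.2757 + 2.3472 = 12.9965 ≈ 12.997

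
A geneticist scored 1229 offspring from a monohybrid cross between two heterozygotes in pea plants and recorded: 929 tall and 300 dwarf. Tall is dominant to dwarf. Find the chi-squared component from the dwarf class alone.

0.171

For a monohybrid cross between heterozygotes with complete dominance, the expected phenotypic ratio is 3:1.
Under the 3:1 hypothesis (Σ ratio = 4, N = 1229):
  tall: 1229 × 3/4 = 921.75
  dwarf: 1229 × 1/4 = 307.25
Contribution of dwarf: (300 − 307.25)² / 307.25 = 0.1711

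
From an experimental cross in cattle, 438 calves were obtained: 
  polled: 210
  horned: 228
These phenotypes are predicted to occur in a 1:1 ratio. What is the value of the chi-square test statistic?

0.740

Under the 1:1 hypothesis (Σ ratio = 2, N = 438):
  polled: 438 × 1/2 = 219
  horned: 438 × 1/2 = 219
χ² = Σ (O − E)² / E
  polled: (210 − 219)² / 219 = 0.3699
  horned: (228 − 219)² / 219 = 0.3699
χ² = 0.3699 + 0.3699 = 0.7398 ≈ 0.740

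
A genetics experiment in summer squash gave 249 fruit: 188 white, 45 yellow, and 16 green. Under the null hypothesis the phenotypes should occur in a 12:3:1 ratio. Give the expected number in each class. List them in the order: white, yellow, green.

Total ratio parts = 16. Expected numbers out of 249:
  white: 249 × 12/16 = 186.75
  yellow: 249 × 3/16 = 46.6875
  green: 249 × 1/16 = 15.5625

186.75, 46.6875, 15.5625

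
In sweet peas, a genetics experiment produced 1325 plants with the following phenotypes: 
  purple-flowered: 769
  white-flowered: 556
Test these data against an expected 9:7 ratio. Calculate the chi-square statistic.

Under the 9:7 hypothesis (Σ ratio = 16, N = 1325):
  purple-flowered: 1325 × 9/16 = 745.3125
  white-flowered: 1325 × 7/16 = 579.6875
χ² = Σ (O − E)² / E
  purple-flowered: (769 − 745.3125)² / 745.3125 = 0.7528
  white-flowered: (556 − 579.6875)² / 579.6875 = 0.9679
χ² = 0.7528 + 0.9679 = 1.7207 ≈ 1.721

1.721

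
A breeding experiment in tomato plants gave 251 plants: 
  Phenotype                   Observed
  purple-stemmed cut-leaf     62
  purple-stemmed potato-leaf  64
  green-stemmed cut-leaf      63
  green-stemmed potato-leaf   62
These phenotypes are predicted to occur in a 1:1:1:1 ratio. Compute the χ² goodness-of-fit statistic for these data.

0.044

Total ratio parts = 4. Expected numbers out of 251:
  purple-stemmed cut-leaf: 251 × 1/4 = 62.75
  purple-stemmed potato-leaf: 251 × 1/4 = 62.75
  green-stemmed cut-leaf: 251 × 1/4 = 62.75
  green-stemmed potato-leaf: 251 × 1/4 = 62.75
χ² = Σ (O − E)² / E
  purple-stemmed cut-leaf: (62 − 62.75)² / 62.75 = 0.0090
  purple-stemmed potato-leaf: (64 − 62.75)² / 62.75 = 0.0249
  green-stemmed cut-leaf: (63 − 62.75)² / 62.75 = 0.0010
  green-stemmed potato-leaf: (62 − 62.75)² / 62.75 = 0.0090
χ² = 0.0090 + 0.0249 + 0.0010 + 0.0090 = 0.0439 ≈ 0.044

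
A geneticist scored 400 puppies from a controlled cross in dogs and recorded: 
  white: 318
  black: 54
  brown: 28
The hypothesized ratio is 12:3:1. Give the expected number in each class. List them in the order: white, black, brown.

Under the 12:3:1 hypothesis (Σ ratio = 16, N = 400):
  white: 400 × 12/16 = 300
  black: 400 × 3/16 = 75
  brown: 400 × 1/16 = 25

300, 75, 25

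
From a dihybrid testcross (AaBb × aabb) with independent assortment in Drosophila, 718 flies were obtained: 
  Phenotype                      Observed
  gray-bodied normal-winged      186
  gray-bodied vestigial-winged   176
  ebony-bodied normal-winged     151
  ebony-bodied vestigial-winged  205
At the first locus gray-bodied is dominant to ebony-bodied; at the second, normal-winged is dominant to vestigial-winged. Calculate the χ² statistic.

8.451

A dihybrid testcross with independent assortment gives a 1:1:1:1 ratio.
Total ratio parts = 4. Expected numbers out of 718:
  gray-bodied normal-winged: 718 × 1/4 = 179.5
  gray-bodied vestigial-winged: 718 × 1/4 = 179.5
  ebony-bodied normal-winged: 718 × 1/4 = 179.5
  ebony-bodied vestigial-winged: 718 × 1/4 = 179.5
χ² = Σ (O − E)² / E
  gray-bodied normal-winged: (186 − 179.5)² / 179.5 = 0.2354
  gray-bodied vestigial-winged: (176 − 179.5)² / 179.5 = 0.0682
  ebony-bodied normal-winged: (151 − 179.5)² / 179.5 = 4.5251
  ebony-bodied vestigial-winged: (205 − 179.5)² / 179.5 = 3.6226
χ² = 0.2354 + 0.0682 + 4.5251 + 3.6226 = 8.4513 ≈ 8.451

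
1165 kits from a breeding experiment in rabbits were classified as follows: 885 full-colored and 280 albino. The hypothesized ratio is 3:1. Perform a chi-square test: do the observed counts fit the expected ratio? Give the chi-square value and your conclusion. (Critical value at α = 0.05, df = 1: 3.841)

Expected counts for N = 1165 under a 3:1 ratio (total parts = 4):
  full-colored: 1165 × 3/4 = 873.75
  albino: 1165 × 1/4 = 291.25
χ² = Σ (O − E)² / E
  full-colored: (885 − 873.75)² / 873.75 = 0.1448
  albino: (280 − 291.25)² / 291.25 = 0.4345
χ² = 0.1448 + 0.4345 = 0.5793 ≈ 0.579
Degrees of freedom = 2 − 1 = 1; critical value at α = 0.05 is 3.841.
Since 0.579 < 3.841, we fail to reject the null hypothesis — the data are consistent with the 3:1 ratio.

0.579; consistent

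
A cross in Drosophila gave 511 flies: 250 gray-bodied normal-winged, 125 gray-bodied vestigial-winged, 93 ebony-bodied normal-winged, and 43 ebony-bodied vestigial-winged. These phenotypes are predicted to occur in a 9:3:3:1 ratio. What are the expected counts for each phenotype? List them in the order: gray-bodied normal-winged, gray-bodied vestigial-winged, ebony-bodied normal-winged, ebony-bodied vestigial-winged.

287.4375, 95.8125, 95.8125, 31.9375

Under the 9:3:3:1 hypothesis (Σ ratio = 16, N = 511):
  gray-bodied normal-winged: 511 × 9/16 = 287.4375
  gray-bodied vestigial-winged: 511 × 3/16 = 95.8125
  ebony-bodied normal-winged: 511 × 3/16 = 95.8125
  ebony-bodied vestigial-winged: 511 × 1/16 = 31.9375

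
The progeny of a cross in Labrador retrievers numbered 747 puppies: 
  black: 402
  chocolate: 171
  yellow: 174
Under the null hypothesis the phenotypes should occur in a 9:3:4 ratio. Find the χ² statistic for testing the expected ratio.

Expected counts for N = 747 under a 9:3:4 ratio (total parts = 16):
  black: 747 × 9/16 = 420.1875
  chocolate: 747 × 3/16 = 140.0625
  yellow: 747 × 4/16 = 186.75
χ² = Σ (O − E)² / E
  black: (402 − 420.1875)² / 420.1875 = 0.7872
  chocolate: (171 − 140.0625)² / 140.0625 = 6.8336
  yellow: (174 − 186.75)² / 186.75 = 0.8705
χ² = 0.7872 + 6.8336 + 0.8705 = 8.4913 ≈ 8.491

8.491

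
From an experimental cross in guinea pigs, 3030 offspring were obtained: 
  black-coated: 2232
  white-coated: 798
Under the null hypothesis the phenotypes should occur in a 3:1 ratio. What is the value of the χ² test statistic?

Expected counts for N = 3030 under a 3:1 ratio (total parts = 4):
  black-coated: 3030 × 3/4 = 2272.5
  white-coated: 3030 × 1/4 = 757.5
χ² = Σ (O − E)² / E
  black-coated: (2232 − 2272.5)² / 2272.5 = 0.7218
  white-coated: (798 − 757.5)² / 757.5 = 2.1653
χ² = 0.7218 + 2.1653 = 2.8871 ≈ 2.887

2.887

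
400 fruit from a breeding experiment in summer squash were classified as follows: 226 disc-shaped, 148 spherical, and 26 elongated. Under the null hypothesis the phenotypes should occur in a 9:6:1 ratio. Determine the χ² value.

Total ratio parts = 16. Expected numbers out of 400:
  disc-shaped: 400 × 9/16 = 225
  spherical: 400 × 6/16 = 150
  elongated: 400 × 1/16 = 25
χ² = Σ (O − E)² / E
  disc-shaped: (226 − 225)² / 225 = 0.0044
  spherical: (148 − 150)² / 150 = 0.0267
  elongated: (26 − 25)² / 25 = 0.0400
χ² = 0.0044 + 0.0267 + 0.0400 = 0.0711 ≈ 0.071

0.071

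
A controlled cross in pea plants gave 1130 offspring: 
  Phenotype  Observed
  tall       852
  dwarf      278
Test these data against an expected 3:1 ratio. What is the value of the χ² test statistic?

0.096

The 3:1 ratio has 4 parts, so with N = 1130 the expected counts are:
  tall: 1130 × 3/4 = 847.5
  dwarf: 1130 × 1/4 = 282.5
χ² = Σ (O − E)² / E
  tall: (852 − 847.5)² / 847.5 = 0.0239
  dwarf: (278 − 282.5)² / 282.5 = 0.0717
χ² = 0.0239 + 0.0717 = 0.0956 ≈ 0.096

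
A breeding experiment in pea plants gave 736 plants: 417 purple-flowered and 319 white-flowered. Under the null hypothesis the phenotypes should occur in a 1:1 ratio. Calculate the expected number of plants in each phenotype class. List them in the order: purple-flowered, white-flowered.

368, 368

The 1:1 ratio has 2 parts, so with N = 736 the expected counts are:
  purple-flowered: 736 × 1/2 = 368
  white-flowered: 736 × 1/2 = 368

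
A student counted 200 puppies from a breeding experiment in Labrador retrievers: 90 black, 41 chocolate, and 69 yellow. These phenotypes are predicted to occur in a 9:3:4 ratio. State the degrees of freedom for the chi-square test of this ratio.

2

A goodness-of-fit test with 3 phenotype classes has df = 3 − 1 = 2.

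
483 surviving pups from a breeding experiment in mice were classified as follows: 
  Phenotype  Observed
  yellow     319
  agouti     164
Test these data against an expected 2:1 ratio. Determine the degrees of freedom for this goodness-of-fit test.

1

A goodness-of-fit test with 2 phenotype classes has df = 2 − 1 = 1.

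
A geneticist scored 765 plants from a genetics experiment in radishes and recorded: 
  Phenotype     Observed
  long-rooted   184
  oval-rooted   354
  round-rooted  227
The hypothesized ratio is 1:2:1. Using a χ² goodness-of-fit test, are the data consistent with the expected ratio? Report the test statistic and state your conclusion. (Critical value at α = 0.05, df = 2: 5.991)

Expected counts for N = 765 under a 1:2:1 ratio (total parts = 4):
  long-rooted: 765 × 1/4 = 191.25
  oval-rooted: 765 × 2/4 = 382.5
  round-rooted: 765 × 1/4 = 191.25
χ² = Σ (O − E)² / E
  long-rooted: (184 − 191.25)² / 191.25 = 0.2748
  oval-rooted: (354 − 382.5)² / 382.5 = 2.1235
  round-rooted: (227 − 191.25)² / 191.25 = 6.6827
χ² = 0.2748 + 2.1235 + 6.6827 = 9.081
Degrees of freedom = 3 − 1 = 2; critical value at α = 0.05 is 5.991.
Since 9.081 > 5.991, we reject the null hypothesis — the data do not fit the 1:2:1 ratio.

9.081; not consistent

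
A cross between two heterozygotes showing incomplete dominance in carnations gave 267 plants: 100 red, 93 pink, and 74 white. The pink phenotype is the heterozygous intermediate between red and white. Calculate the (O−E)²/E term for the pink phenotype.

With incomplete dominance, a heterozygote × heterozygote cross gives a 1:2:1 phenotypic ratio.
The 1:2:1 ratio has 4 parts, so with N = 267 the expected counts are:
  red: 267 × 1/4 = 66.75
  pink: 267 × 2/4 = 133.5
  white: 267 × 1/4 = 66.75
Contribution of pink: (93 − 133.5)² / 133.5 = 12.2865

12.287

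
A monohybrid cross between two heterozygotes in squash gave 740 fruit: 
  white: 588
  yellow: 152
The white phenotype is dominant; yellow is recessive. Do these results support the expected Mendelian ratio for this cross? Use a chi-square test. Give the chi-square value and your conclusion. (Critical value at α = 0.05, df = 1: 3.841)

7.849; not consistent

For a monohybrid cross between heterozygotes with complete dominance, the expected phenotypic ratio is 3:1.
The 3:1 ratio has 4 parts, so with N = 740 the expected counts are:
  white: 740 × 3/4 = 555
  yellow: 740 × 1/4 = 185
χ² = Σ (O − E)² / E
  white: (588 − 555)² / 555 = 1.9622
  yellow: (152 − 185)² / 185 = 5.8865
χ² = 1.9622 + 5.8865 = 7.8487 ≈ 7.849
Degrees of freedom = 2 − 1 = 1; critical value at α = 0.05 is 3.841.
Since 7.849 > 3.841, we reject the null hypothesis — the data do not fit the 3:1 ratio.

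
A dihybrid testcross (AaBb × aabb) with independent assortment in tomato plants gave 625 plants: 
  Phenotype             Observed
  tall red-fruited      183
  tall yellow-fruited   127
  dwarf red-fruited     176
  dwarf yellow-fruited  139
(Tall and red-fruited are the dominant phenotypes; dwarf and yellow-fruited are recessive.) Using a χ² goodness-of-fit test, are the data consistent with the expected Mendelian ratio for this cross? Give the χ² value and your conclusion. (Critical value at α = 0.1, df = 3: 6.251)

A dihybrid testcross with independent assortment gives a 1:1:1:1 ratio.
Expected counts for N = 625 under a 1:1:1:1 ratio (total parts = 4):
  tall red-fruited: 625 × 1/4 = 156.25
  tall yellow-fruited: 625 × 1/4 = 156.25
  dwarf red-fruited: 625 × 1/4 = 156.25
  dwarf yellow-fruited: 625 × 1/4 = 156.25
χ² = Σ (O − E)² / E
  tall red-fruited: (183 − 156.25)² / 156.25 = 4.5796
  tall yellow-fruited: (127 − 156.25)² / 156.25 = 5.4756
  dwarf red-fruited: (176 − 156.25)² / 156.25 = 2.4964
  dwarf yellow-fruited: (139 − 156.25)² / 156.25 = 1.9044
χ² = 4.5796 + 5.4756 + 2.4964 + 1.9044 = 14.456
Degrees of freedom = 4 − 1 = 3; critical value at α = 0.1 is 6.251.
Since 14.456 > 6.251, we reject the null hypothesis — the data do not fit the 1:1:1:1 ratio.

14.456; not consistent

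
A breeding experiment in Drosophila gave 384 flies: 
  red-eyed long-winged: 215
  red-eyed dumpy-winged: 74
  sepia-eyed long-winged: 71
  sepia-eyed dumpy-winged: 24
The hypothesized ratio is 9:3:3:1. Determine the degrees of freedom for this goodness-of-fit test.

3

A goodness-of-fit test with 4 phenotype classes has df = 4 − 1 = 3.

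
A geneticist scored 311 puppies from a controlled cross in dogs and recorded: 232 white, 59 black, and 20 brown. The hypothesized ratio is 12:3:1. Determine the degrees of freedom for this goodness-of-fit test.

2

A goodness-of-fit test with 3 phenotype classes has df = 3 − 1 = 2.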